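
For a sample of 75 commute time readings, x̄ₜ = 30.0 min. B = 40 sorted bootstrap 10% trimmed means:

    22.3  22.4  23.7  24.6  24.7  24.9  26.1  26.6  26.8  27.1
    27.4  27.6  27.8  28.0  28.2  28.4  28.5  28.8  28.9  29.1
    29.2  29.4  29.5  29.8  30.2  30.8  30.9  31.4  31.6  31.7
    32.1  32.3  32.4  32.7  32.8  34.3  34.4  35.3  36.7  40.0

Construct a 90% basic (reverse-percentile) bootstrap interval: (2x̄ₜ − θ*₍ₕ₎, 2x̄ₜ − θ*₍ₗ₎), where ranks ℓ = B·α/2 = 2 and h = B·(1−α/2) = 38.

(24.7, 37.6)

Percentile endpoints at ranks 2 and 38: θ*₍2₎ = 22.4, θ*₍38₎ = 35.3.
Basic interval reflects these around x̄ₜ:
  lower = 2 × 30.0 − 35.3 = 24.7
  upper = 2 × 30.0 − 22.4 = 37.6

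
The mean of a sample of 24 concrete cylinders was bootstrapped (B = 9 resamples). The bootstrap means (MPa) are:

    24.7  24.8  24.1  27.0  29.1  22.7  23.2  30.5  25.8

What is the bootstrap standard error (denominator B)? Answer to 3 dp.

Bootstrap SE is the standard deviation of the 9 replicate means.
Mean of replicates: (24.7 + 24.8 + 24.1 + 27.0 + 29.1 + 22.7 + 23.2 + 30.5 + 25.8) / 9 = 231.9000 / 9 = 25.7667
Sum of squared deviations: (−1.0667)² + (−0.9667)² + (−1.6667)² + (+1.2333)² + (+3.3333)² + (−3.0667)² + (−2.5667)² + (+4.7333)² + (+0.0333)² = 55.8800
Variance = 55.8800 / 9 = 6.2089
SE* = √6.2089

SE* = 2.492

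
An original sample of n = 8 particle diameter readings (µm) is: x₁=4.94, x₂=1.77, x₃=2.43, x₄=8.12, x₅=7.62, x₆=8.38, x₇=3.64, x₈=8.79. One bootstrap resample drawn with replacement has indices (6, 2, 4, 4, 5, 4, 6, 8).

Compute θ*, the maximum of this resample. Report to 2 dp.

θ* = 8.79

Resample values: 8.38, 1.77, 8.12, 8.12, 7.62, 8.12, 8.38, 8.79.
Maximum = 8.79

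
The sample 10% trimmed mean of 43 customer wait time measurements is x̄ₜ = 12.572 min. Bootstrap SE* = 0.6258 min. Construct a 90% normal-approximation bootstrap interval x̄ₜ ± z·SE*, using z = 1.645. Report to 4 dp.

Margin = 1.645 × 0.6258 = 1.02944
Interval: 12.572 ± 1.02944

(11.5426, 13.6014)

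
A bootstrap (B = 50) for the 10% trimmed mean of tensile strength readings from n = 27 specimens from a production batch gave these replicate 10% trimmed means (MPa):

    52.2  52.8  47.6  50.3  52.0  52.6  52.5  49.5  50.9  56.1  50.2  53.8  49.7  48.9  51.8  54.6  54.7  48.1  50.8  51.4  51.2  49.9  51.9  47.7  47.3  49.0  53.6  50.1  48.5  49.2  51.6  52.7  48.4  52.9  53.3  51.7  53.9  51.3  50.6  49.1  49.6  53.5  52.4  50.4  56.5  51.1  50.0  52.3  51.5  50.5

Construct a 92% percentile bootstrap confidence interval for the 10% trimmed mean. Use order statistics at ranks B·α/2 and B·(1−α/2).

(47.6, 54.7)

Sorted replicates: 47.3, 47.6, 47.7, 48.1, 48.4, 48.5, 48.9, 49.0, 49.1, 49.2, 49.5, 49.6, 49.7, 49.9, 50.0, 50.1, 50.2, 50.3, 50.4, 50.5, 50.6, 50.8, 50.9, 51.1, 51.2, 51.3, 51.4, 51.5, 51.6, 51.7, 51.8, 51.9, 52.0, 52.2, 52.3, 52.4, 52.5, 52.6, 52.7, 52.8, 52.9, 53.3, 53.5, 53.6, 53.8, 53.9, 54.6, 54.7, 56.1, 56.5
α = 0.08; lower rank = 50 × 0.040 = 2; upper rank = 50 × 0.960 = 48.
The 2nd smallest replicate is 47.6; the 48th is 54.7.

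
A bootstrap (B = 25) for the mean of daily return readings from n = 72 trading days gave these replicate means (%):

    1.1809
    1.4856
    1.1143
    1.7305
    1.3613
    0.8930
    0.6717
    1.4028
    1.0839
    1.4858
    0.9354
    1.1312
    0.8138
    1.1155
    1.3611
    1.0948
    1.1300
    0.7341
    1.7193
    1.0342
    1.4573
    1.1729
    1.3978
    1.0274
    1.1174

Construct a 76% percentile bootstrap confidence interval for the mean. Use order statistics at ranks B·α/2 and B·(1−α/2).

Sorted replicates: 0.6717, 0.7341, 0.8138, 0.8930, 0.9354, 1.0274, 1.0342, 1.0839, 1.0948, 1.1143, 1.1155, 1.1174, 1.1300, 1.1312, 1.1729, 1.1809, 1.3611, 1.3613, 1.3978, 1.4028, 1.4573, 1.4856, 1.4858, 1.7193, 1.7305
α = 0.24; lower rank = 25 × 0.120 = 3; upper rank = 25 × 0.880 = 22.
The 3rd smallest replicate is 0.8138; the 22nd is 1.4856.

(0.8138, 1.4856)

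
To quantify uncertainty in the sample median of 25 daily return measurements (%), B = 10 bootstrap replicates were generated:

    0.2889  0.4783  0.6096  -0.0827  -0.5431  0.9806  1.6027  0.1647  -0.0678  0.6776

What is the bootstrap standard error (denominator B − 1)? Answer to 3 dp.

SE* = 0.607

Bootstrap SE is the standard deviation of the 10 replicate medians.
Mean of replicates: (0.2889 + 0.4783 + 0.6096 + (-0.0827) + (-0.5431) + 0.9806 + 1.6027 + 0.1647 + (-0.0678) + 0.6776) / 10 = 4.10880 / 10 = 0.41088
Sum of squared deviations: (−0.12198)² + (+0.06742)² + (+0.19872)² + (−0.49358)² + (−0.95398)² + (+0.56972)² + (+1.19182)² + (−0.24618)² + (−0.47868)² + (+0.26672)² = 3.31851
Variance = 3.31851 / 9 = 0.36872
SE* = √0.36872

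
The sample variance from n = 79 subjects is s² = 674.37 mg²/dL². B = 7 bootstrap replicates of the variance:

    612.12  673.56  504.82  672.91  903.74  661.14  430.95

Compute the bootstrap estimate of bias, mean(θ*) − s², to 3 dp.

bias = −37.336

mean(θ*) = (612.12 + 673.56 + 504.82 + 672.91 + 903.74 + 661.14 + 430.95) / 7 = 637.0343
bias = 637.0343 − 674.37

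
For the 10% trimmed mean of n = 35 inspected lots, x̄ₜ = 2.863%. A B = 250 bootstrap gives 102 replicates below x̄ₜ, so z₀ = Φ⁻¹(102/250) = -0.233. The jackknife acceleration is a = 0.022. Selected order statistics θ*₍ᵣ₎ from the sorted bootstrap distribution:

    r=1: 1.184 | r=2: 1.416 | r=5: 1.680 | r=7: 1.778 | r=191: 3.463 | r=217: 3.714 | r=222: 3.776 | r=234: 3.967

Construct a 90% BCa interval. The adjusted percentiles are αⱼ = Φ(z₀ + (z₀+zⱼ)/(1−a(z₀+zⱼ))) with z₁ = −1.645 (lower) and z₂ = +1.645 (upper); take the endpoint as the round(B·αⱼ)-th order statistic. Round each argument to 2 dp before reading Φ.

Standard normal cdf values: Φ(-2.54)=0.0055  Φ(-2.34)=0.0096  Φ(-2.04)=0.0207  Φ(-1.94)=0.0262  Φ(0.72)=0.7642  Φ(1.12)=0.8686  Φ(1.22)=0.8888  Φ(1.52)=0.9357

(1.680, 3.776)

Lower: z₀ + z₁ = -0.233 + (-1.645) = -1.878; 1 − a(z₀+z₁) = 1 − (0.022)(-1.878) = 1.0413; argument = -0.233 + (-1.878)/1.0413 = -2.0365 → -2.04.
α₁ = Φ(-2.04) = 0.0207; rank = round(250 × 0.0207) = 5; θ*₍5₎ = 1.680.
Upper: z₀ + z₂ = 1.412; 1 − a(z₀+z₂) = 0.9689; argument = 1.2243 → 1.22; α₂ = 0.8888; rank = 222; θ*₍222₎ = 3.776.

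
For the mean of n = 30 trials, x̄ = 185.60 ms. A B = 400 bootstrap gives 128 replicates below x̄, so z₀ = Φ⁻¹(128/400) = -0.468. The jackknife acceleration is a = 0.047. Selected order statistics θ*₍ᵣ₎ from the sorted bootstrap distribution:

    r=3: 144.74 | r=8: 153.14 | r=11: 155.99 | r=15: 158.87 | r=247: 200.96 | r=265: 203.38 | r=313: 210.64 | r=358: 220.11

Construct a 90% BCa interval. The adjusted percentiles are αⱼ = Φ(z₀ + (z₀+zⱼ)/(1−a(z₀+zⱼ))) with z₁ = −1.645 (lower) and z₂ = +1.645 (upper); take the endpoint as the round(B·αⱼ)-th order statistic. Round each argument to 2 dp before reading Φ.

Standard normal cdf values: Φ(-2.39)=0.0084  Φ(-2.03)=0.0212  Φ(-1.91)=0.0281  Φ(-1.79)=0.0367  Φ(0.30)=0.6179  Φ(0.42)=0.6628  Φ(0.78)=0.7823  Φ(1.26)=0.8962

Lower: z₀ + z₁ = -0.468 + (-1.645) = -2.113; 1 − a(z₀+z₁) = 1 − (0.047)(-2.113) = 1.0993; argument = -0.468 + (-2.113)/1.0993 = -2.3901 → -2.39.
α₁ = Φ(-2.39) = 0.0084; rank = round(400 × 0.0084) = 3; θ*₍3₎ = 144.74.
Upper: z₀ + z₂ = 1.177; 1 − a(z₀+z₂) = 0.9447; argument = 0.7779 → 0.78; α₂ = 0.7823; rank = 313; θ*₍313₎ = 210.64.

(144.74, 210.64)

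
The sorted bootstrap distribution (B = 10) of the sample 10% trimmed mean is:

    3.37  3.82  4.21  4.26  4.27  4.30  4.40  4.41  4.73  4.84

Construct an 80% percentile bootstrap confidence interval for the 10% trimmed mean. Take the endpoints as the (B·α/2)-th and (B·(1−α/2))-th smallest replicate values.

(3.37, 4.73)

α = 0.20; lower rank = 10 × 0.100 = 1; upper rank = 10 × 0.900 = 9.
The 1st smallest replicate is 3.37; the 9th is 4.73.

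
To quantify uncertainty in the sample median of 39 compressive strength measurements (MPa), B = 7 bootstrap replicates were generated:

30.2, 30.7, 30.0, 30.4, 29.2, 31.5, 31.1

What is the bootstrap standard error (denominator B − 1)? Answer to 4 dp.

Bootstrap SE is the standard deviation of the 7 replicate medians.
Mean of replicates: (30.2 + 30.7 + 30.0 + 30.4 + 29.2 + 31.5 + 31.1) / 7 = 213.10000 / 7 = 30.44286
Sum of squared deviations: (−0.24286)² + (+0.25714)² + (−0.44286)² + (−0.04286)² + (−1.24286)² + (+1.05714)² + (+0.65714)² = 3.41714
Variance = 3.41714 / 6 = 0.56952
SE* = √0.56952

SE* = 0.7547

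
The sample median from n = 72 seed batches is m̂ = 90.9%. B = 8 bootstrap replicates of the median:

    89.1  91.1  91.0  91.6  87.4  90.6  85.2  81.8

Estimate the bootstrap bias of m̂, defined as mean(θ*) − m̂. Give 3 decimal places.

mean(θ*) = (89.1 + 91.1 + 91.0 + 91.6 + 87.4 + 90.6 + 85.2 + 81.8) / 8 = 88.4750
bias = 88.4750 − 90.9

bias = −2.425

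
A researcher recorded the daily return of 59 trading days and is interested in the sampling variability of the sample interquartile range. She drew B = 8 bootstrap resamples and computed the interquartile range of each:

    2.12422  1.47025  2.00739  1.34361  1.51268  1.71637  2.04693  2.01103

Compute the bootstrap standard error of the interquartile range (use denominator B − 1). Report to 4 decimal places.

SE* = 0.3063

Bootstrap SE is the standard deviation of the 8 replicate interquartile ranges.
Mean of replicates: (2.12422 + 1.47025 + 2.00739 + 1.34361 + 1.51268 + 1.71637 + 2.04693 + 2.01103) / 8 = 14.232480 / 8 = 1.779060
Sum of squared deviations: (+0.345160)² + (−0.308810)² + (+0.228330)² + (−0.435450)² + (−0.266380)² + (−0.062690)² + (+0.267870)² + (+0.231970)² = 0.656703
Variance = 0.656703 / 7 = 0.093815
SE* = √0.093815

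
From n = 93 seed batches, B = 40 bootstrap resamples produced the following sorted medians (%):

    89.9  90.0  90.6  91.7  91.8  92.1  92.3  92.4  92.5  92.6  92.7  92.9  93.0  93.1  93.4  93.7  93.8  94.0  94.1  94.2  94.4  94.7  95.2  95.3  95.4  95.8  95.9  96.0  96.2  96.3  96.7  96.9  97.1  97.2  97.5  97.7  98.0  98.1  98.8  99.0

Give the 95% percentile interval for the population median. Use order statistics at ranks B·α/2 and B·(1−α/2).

α = 0.05; lower rank = 40 × 0.025 = 1; upper rank = 40 × 0.975 = 39.
The 1st smallest replicate is 89.9; the 39th is 98.8.

(89.9, 98.8)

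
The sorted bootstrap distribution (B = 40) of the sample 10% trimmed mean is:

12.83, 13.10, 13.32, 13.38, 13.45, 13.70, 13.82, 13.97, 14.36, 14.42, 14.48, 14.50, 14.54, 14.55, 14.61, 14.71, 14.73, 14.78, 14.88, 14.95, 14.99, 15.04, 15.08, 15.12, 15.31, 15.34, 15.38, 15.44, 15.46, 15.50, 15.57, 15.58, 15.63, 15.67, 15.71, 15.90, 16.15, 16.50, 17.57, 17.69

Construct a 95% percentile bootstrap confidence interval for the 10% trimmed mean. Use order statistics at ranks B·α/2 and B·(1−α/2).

(12.83, 17.57)

α = 0.05; lower rank = 40 × 0.025 = 1; upper rank = 40 × 0.975 = 39.
The 1st smallest replicate is 12.83; the 39th is 17.57.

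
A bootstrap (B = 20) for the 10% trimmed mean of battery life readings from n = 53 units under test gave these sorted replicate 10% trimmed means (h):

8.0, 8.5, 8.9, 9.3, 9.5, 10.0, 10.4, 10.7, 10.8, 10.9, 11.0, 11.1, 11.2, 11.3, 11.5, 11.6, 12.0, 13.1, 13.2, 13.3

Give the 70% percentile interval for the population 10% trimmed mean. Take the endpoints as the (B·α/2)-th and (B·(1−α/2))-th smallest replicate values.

(8.9, 12.0)

α = 0.30; lower rank = 20 × 0.150 = 3; upper rank = 20 × 0.850 = 17.
The 3rd smallest replicate is 8.9; the 17th is 12.0.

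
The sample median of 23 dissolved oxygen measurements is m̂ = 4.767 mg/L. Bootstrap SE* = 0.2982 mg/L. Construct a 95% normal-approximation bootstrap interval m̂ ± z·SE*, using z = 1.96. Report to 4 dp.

(4.1825, 5.3515)

Margin = 1.96 × 0.2982 = 0.58447
Interval: 4.767 ± 0.58447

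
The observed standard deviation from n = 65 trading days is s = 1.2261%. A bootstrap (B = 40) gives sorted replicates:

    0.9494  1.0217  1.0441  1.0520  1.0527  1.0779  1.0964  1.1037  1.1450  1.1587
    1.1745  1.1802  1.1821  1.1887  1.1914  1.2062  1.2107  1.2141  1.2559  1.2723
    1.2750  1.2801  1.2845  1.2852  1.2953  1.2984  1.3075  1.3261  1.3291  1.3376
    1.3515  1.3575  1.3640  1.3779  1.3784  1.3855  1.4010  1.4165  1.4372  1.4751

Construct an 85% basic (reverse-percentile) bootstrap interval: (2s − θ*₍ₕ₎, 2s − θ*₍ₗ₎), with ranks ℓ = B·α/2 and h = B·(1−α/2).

Percentile endpoints at ranks 3 and 37: θ*₍3₎ = 1.0441, θ*₍37₎ = 1.4010.
Basic interval reflects these around s:
  lower = 2 × 1.2261 − 1.4010 = 1.0512
  upper = 2 × 1.2261 − 1.0441 = 1.4081

(1.0512, 1.4081)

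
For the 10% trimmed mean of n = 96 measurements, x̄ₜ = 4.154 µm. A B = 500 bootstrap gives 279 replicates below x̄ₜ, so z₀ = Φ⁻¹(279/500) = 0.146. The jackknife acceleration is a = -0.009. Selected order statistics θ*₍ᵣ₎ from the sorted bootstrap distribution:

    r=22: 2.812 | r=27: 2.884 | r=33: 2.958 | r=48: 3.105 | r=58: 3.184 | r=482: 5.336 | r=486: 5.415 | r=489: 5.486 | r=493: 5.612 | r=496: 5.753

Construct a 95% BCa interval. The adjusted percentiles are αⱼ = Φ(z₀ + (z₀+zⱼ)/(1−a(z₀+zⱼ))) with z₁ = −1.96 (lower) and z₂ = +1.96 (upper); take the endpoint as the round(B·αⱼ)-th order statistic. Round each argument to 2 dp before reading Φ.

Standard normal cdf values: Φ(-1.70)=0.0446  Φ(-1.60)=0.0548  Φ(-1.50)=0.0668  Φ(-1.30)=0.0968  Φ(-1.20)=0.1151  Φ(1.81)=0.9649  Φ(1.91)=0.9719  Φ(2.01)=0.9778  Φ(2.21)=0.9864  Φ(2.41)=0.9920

Lower: z₀ + z₁ = 0.146 + (-1.960) = -1.814; 1 − a(z₀+z₁) = 1 − (-0.009)(-1.814) = 0.9837; argument = 0.146 + (-1.814)/0.9837 = -1.6981 → -1.70.
α₁ = Φ(-1.70) = 0.0446; rank = round(500 × 0.0446) = 22; θ*₍22₎ = 2.812.
Upper: z₀ + z₂ = 2.106; 1 − a(z₀+z₂) = 1.0190; argument = 2.2128 → 2.21; α₂ = 0.9864; rank = 493; θ*₍493₎ = 5.612.

(2.812, 5.612)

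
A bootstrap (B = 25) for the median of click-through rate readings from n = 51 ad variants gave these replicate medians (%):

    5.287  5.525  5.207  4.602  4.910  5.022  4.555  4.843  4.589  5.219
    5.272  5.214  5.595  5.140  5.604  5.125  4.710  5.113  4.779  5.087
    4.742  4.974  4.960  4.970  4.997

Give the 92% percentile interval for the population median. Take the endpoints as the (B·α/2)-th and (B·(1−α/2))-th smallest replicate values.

(4.555, 5.595)

Sorted replicates: 4.555, 4.589, 4.602, 4.710, 4.742, 4.779, 4.843, 4.910, 4.960, 4.970, 4.974, 4.997, 5.022, 5.087, 5.113, 5.125, 5.140, 5.207, 5.214, 5.219, 5.272, 5.287, 5.525, 5.595, 5.604
α = 0.08; lower rank = 25 × 0.040 = 1; upper rank = 25 × 0.960 = 24.
The 1st smallest replicate is 4.555; the 24th is 5.595.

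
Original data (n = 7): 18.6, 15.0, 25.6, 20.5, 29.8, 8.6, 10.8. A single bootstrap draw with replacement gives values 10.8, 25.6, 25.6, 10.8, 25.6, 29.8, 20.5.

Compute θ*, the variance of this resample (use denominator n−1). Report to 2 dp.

θ* = 58.14

Mean = 21.2429; sum of squared deviations = 348.8371
s² = 348.8371 / 6 = 58.1395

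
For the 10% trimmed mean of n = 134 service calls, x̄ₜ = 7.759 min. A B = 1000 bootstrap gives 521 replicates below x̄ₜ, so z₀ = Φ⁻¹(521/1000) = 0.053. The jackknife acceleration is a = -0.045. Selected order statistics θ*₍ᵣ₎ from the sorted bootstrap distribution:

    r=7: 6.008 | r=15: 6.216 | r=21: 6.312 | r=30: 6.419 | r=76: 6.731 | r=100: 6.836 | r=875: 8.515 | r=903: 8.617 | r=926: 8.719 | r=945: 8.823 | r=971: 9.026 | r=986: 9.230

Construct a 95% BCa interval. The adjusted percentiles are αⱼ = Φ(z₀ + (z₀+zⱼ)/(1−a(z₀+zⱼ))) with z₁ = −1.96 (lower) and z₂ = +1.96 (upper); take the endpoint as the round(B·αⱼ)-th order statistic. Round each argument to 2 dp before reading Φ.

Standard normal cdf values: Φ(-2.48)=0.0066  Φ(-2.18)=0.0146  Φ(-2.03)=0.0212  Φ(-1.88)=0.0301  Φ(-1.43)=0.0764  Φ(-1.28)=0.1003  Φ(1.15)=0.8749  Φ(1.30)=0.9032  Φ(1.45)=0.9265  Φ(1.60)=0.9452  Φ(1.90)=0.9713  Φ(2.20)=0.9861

Lower: z₀ + z₁ = 0.053 + (-1.960) = -1.907; 1 − a(z₀+z₁) = 1 − (-0.045)(-1.907) = 0.9142; argument = 0.053 + (-1.907)/0.9142 = -2.0330 → -2.03.
α₁ = Φ(-2.03) = 0.0212; rank = round(1000 × 0.0212) = 21; θ*₍21₎ = 6.312.
Upper: z₀ + z₂ = 2.013; 1 − a(z₀+z₂) = 1.0906; argument = 1.8988 → 1.90; α₂ = 0.9713; rank = 971; θ*₍971₎ = 9.026.

(6.312, 9.026)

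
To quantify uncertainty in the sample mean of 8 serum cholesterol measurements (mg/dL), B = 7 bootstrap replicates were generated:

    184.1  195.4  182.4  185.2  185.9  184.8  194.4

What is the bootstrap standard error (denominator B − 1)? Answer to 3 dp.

SE* = 5.208

Bootstrap SE is the standard deviation of the 7 replicate means.
Mean of replicates: (184.1 + 195.4 + 182.4 + 185.2 + 185.9 + 184.8 + 194.4) / 7 = 1312.2000 / 7 = 187.4571
Sum of squared deviations: (−3.3571)² + (+7.9429)² + (−5.0571)² + (−2.2571)² + (−1.5571)² + (−2.6571)² + (+6.9429)² = 162.7171
Variance = 162.7171 / 6 = 27.1195
SE* = √27.1195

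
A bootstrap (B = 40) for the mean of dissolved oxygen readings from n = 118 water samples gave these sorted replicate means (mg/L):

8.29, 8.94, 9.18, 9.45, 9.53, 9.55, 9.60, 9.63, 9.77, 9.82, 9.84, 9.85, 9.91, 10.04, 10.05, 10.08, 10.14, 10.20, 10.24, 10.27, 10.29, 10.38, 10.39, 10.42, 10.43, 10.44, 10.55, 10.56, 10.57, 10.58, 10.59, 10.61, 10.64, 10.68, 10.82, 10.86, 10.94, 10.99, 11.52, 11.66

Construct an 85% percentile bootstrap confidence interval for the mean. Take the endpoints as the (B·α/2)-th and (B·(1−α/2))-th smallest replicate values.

(9.18, 10.94)

α = 0.15; lower rank = 40 × 0.075 = 3; upper rank = 40 × 0.925 = 37.
The 3rd smallest replicate is 9.18; the 37th is 10.94.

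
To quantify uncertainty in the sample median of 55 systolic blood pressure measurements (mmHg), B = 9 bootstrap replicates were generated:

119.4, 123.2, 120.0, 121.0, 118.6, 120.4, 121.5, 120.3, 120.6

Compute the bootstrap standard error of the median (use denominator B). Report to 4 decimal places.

SE* = 1.2312

Bootstrap SE is the standard deviation of the 9 replicate medians.
Mean of replicates: (119.4 + 123.2 + 120.0 + 121.0 + 118.6 + 120.4 + 121.5 + 120.3 + 120.6) / 9 = 1085.00000 / 9 = 120.55556
Sum of squared deviations: (−1.15556)² + (+2.64444)² + (−0.55556)² + (+0.44444)² + (−1.95556)² + (−0.15556)² + (+0.94444)² + (−0.25556)² + (+0.04444)² = 13.64222
Variance = 13.64222 / 9 = 1.51580
SE* = √1.51580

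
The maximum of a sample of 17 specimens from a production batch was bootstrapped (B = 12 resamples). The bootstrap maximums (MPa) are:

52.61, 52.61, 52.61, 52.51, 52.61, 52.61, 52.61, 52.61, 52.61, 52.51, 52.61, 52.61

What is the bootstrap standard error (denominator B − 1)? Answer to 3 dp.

SE* = 0.039

Bootstrap SE is the standard deviation of the 12 replicate maximums.
Mean of replicates: (52.61 + 52.61 + 52.61 + 52.51 + 52.61 + 52.61 + 52.61 + 52.61 + 52.61 + 52.51 + 52.61 + 52.61) / 12 = 631.1200 / 12 = 52.5933
Sum of squared deviations: (+0.0167)² + (+0.0167)² + (+0.0167)² + (−0.0833)² + (+0.0167)² + (+0.0167)² + (+0.0167)² + (+0.0167)² + (+0.0167)² + (−0.0833)² + (+0.0167)² + (+0.0167)² = 0.0167
Variance = 0.0167 / 11 = 0.0015
SE* = √0.0015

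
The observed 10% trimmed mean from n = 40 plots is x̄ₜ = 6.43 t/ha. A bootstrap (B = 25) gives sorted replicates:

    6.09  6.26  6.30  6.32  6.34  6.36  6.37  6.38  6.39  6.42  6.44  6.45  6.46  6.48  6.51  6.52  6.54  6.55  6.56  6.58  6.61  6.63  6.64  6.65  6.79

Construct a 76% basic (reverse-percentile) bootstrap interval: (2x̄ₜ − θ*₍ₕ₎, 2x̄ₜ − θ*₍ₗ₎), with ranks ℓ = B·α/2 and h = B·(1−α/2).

(6.23, 6.56)

Percentile endpoints at ranks 3 and 22: θ*₍3₎ = 6.30, θ*₍22₎ = 6.63.
Basic interval reflects these around x̄ₜ:
  lower = 2 × 6.43 − 6.63 = 6.23
  upper = 2 × 6.43 − 6.30 = 6.56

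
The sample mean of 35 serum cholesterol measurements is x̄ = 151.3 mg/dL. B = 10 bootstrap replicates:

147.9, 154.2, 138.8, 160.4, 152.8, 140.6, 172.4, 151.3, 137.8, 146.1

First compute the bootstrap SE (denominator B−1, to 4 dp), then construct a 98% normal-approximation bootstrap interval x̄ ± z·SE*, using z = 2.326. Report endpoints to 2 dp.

Mean of replicates = 150.2300; sum of squared deviations = 1018.8210; SE* = √(1018.8210/9) = 10.6397
Margin = 2.326 × 10.6397 = 24.748
Interval: 151.3 ± 24.748

(126.55, 176.05)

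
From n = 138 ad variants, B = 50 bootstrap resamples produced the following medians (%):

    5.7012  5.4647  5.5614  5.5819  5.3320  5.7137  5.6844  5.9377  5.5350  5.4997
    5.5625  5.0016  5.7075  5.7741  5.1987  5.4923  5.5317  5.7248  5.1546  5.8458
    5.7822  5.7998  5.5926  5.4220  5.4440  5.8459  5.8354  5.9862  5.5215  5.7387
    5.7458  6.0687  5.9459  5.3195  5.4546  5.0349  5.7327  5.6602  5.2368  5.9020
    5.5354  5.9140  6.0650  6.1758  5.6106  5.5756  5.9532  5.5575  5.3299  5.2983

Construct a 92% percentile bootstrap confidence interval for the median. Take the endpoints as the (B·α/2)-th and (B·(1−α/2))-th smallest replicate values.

(5.0349, 6.0650)

Sorted replicates: 5.0016, 5.0349, 5.1546, 5.1987, 5.2368, 5.2983, 5.3195, 5.3299, 5.3320, 5.4220, 5.4440, 5.4546, 5.4647, 5.4923, 5.4997, 5.5215, 5.5317, 5.5350, 5.5354, 5.5575, 5.5614, 5.5625, 5.5756, 5.5819, 5.5926, 5.6106, 5.6602, 5.6844, 5.7012, 5.7075, 5.7137, 5.7248, 5.7327, 5.7387, 5.7458, 5.7741, 5.7822, 5.7998, 5.8354, 5.8458, 5.8459, 5.9020, 5.9140, 5.9377, 5.9459, 5.9532, 5.9862, 6.0650, 6.0687, 6.1758
α = 0.08; lower rank = 50 × 0.040 = 2; upper rank = 50 × 0.960 = 48.
The 2nd smallest replicate is 5.0349; the 48th is 6.0650.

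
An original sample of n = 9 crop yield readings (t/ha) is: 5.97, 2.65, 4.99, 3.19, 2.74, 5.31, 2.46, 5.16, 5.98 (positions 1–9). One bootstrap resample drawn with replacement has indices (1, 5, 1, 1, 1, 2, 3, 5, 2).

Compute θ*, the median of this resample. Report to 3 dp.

Resample values: 5.97, 2.74, 5.97, 5.97, 5.97, 2.65, 4.99, 2.74, 2.65.
Sorted: 2.65, 2.65, 2.74, 2.74, 4.99, 5.97, 5.97, 5.97, 5.97
Median = middle value = 4.990

θ* = 4.990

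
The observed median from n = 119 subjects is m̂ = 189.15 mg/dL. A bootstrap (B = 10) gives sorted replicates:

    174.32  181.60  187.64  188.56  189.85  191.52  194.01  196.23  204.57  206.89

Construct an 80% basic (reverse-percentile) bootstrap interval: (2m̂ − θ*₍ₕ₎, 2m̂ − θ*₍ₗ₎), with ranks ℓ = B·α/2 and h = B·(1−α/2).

Percentile endpoints at ranks 1 and 9: θ*₍1₎ = 174.32, θ*₍9₎ = 204.57.
Basic interval reflects these around m̂:
  lower = 2 × 189.15 − 204.57 = 173.73
  upper = 2 × 189.15 − 174.32 = 203.98

(173.73, 203.98)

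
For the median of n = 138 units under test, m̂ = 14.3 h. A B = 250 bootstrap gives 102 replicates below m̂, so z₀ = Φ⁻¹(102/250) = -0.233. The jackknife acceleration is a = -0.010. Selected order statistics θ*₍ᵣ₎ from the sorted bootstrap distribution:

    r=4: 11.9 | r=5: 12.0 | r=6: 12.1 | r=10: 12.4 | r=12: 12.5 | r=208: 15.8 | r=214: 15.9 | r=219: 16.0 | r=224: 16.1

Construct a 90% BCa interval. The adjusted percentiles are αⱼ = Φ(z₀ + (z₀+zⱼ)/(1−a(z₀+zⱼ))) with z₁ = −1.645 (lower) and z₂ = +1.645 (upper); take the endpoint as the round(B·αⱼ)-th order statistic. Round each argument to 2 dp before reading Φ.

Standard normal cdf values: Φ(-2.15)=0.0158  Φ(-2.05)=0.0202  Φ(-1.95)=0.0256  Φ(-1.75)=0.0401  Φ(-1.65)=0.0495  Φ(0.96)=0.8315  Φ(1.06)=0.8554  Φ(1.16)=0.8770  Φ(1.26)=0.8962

Lower: z₀ + z₁ = -0.233 + (-1.645) = -1.878; 1 − a(z₀+z₁) = 1 − (-0.010)(-1.878) = 0.9812; argument = -0.233 + (-1.878)/0.9812 = -2.1469 → -2.15.
α₁ = Φ(-2.15) = 0.0158; rank = round(250 × 0.0158) = 4; θ*₍4₎ = 11.9.
Upper: z₀ + z₂ = 1.412; 1 − a(z₀+z₂) = 1.0141; argument = 1.1593 → 1.16; α₂ = 0.8770; rank = 219; θ*₍219₎ = 16.0.

(11.9, 16.0)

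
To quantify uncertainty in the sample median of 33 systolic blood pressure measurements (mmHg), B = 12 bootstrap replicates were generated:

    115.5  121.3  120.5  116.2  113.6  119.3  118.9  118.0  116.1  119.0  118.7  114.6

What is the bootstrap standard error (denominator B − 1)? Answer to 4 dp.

Bootstrap SE is the standard deviation of the 12 replicate medians.
Mean of replicates: (115.5 + 121.3 + 120.5 + 116.2 + 113.6 + 119.3 + 118.9 + 118.0 + 116.1 + 119.0 + 118.7 + 114.6) / 12 = 1411.70000 / 12 = 117.64167
Sum of squared deviations: (−2.14167)² + (+3.65833)² + (+2.85833)² + (−1.44167)² + (−4.04167)² + (+1.65833)² + (+1.25833)² + (+0.35833)² + (−1.54167)² + (+1.35833)² + (+1.05833)² + (−3.04167)² = 63.60917
Variance = 63.60917 / 11 = 5.78265
SE* = √5.78265

SE* = 2.4047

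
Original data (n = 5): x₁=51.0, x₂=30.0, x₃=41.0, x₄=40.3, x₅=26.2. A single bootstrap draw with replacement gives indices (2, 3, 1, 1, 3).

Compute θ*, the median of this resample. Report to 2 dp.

θ* = 41.00

Resample values: 30.0, 41.0, 51.0, 51.0, 41.0.
Sorted: 30.0, 41.0, 41.0, 51.0, 51.0
Median = middle value = 41.00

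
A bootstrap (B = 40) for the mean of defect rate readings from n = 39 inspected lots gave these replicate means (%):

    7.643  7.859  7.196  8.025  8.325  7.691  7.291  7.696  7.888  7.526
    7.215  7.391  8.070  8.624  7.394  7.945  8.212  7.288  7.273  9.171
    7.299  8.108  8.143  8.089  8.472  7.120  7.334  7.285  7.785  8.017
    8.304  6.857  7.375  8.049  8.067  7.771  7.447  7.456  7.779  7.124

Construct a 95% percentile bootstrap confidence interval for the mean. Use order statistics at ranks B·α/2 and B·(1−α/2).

Sorted replicates: 6.857, 7.120, 7.124, 7.196, 7.215, 7.273, 7.285, 7.288, 7.291, 7.299, 7.334, 7.375, 7.391, 7.394, 7.447, 7.456, 7.526, 7.643, 7.691, 7.696, 7.771, 7.779, 7.785, 7.859, 7.888, 7.945, 8.017, 8.025, 8.049, 8.067, 8.070, 8.089, 8.108, 8.143, 8.212, 8.304, 8.325, 8.472, 8.624, 9.171
α = 0.05; lower rank = 40 × 0.025 = 1; upper rank = 40 × 0.975 = 39.
The 1st smallest replicate is 6.857; the 39th is 8.624.

(6.857, 8.624)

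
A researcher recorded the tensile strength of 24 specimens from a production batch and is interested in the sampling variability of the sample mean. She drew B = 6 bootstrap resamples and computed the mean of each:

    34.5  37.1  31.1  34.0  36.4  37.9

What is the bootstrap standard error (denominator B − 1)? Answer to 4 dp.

SE* = 2.4929

Bootstrap SE is the standard deviation of the 6 replicate means.
Mean of replicates: (34.5 + 37.1 + 31.1 + 34.0 + 36.4 + 37.9) / 6 = 211.00000 / 6 = 35.16667
Sum of squared deviations: (−0.66667)² + (+1.93333)² + (−4.06667)² + (−1.16667)² + (+1.23333)² + (+2.73333)² = 31.07333
Variance = 31.07333 / 5 = 6.21467
SE* = √6.21467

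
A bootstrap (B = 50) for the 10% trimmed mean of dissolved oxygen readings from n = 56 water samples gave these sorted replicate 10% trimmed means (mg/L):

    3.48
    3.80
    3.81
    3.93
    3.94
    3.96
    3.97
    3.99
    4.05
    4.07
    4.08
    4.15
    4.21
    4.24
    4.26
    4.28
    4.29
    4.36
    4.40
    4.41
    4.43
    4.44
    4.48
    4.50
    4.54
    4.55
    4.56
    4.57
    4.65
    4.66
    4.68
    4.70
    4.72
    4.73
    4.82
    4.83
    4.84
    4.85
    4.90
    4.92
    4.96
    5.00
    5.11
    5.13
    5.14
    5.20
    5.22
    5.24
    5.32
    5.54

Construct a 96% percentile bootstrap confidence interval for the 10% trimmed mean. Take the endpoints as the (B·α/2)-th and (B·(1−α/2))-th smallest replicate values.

(3.48, 5.32)

α = 0.04; lower rank = 50 × 0.020 = 1; upper rank = 50 × 0.980 = 49.
The 1st smallest replicate is 3.48; the 49th is 5.32.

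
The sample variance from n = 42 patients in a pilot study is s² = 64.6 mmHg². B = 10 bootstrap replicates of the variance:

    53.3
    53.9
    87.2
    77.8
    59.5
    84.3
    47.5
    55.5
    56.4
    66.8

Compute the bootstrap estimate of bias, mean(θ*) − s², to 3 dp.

bias = −0.380

mean(θ*) = (53.3 + 53.9 + 87.2 + 77.8 + 59.5 + 84.3 + 47.5 + 55.5 + 56.4 + 66.8) / 10 = 64.2200
bias = 64.2200 − 64.6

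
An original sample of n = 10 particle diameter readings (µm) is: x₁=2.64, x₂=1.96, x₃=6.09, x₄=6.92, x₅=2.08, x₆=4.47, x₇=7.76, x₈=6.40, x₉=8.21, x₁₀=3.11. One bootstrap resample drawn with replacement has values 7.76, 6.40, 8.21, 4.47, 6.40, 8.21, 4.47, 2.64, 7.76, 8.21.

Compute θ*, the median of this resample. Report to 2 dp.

θ* = 7.08

Sorted: 2.64, 4.47, 4.47, 6.40, 6.40, 7.76, 7.76, 8.21, 8.21, 8.21
Median = average of the two middle values = 7.08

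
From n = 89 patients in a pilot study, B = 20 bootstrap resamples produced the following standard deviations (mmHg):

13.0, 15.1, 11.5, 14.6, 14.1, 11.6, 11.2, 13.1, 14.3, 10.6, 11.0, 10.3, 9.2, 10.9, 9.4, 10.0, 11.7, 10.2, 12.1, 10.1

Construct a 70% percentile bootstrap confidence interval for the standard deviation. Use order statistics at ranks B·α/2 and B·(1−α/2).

Sorted replicates: 9.2, 9.4, 10.0, 10.1, 10.2, 10.3, 10.6, 10.9, 11.0, 11.2, 11.5, 11.6, 11.7, 12.1, 13.0, 13.1, 14.1, 14.3, 14.6, 15.1
α = 0.30; lower rank = 20 × 0.150 = 3; upper rank = 20 × 0.850 = 17.
The 3rd smallest replicate is 10.0; the 17th is 14.1.

(10.0, 14.1)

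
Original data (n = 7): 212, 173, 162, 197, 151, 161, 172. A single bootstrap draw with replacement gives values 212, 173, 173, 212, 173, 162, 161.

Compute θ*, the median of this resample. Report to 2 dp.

θ* = 173.00

Sorted: 161, 162, 173, 173, 173, 212, 212
Median = middle value = 173.00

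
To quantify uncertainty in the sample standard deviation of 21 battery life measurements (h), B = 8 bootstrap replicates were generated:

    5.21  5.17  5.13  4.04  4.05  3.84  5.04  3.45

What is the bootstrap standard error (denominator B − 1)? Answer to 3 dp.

Bootstrap SE is the standard deviation of the 8 replicate standard deviations.
Mean of replicates: (5.21 + 5.17 + 5.13 + 4.04 + 4.05 + 3.84 + 5.04 + 3.45) / 8 = 35.9300 / 8 = 4.4912
Sum of squared deviations: (+0.7188)² + (+0.6787)² + (+0.6387)² + (−0.4512)² + (−0.4413)² + (−0.6513)² + (+0.5488)² + (−1.0412)² = 3.5931
Variance = 3.5931 / 7 = 0.5133
SE* = √0.5133

SE* = 0.716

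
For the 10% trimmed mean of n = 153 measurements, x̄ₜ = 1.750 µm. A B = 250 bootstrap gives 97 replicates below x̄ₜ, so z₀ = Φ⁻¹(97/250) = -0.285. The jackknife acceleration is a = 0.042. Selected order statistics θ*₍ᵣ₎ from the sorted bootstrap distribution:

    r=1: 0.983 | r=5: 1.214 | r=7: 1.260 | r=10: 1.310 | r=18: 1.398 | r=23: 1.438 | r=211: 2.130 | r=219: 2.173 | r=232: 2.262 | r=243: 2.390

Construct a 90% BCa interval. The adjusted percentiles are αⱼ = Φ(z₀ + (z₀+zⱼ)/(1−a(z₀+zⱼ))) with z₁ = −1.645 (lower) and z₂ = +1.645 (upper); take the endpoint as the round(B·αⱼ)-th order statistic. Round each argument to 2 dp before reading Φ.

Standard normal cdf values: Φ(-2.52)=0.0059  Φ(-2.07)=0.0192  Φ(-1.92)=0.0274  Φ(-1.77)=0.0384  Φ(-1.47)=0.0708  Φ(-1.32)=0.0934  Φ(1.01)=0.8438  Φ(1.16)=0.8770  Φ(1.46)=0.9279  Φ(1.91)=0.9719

Lower: z₀ + z₁ = -0.285 + (-1.645) = -1.930; 1 − a(z₀+z₁) = 1 − (0.042)(-1.930) = 1.0811; argument = -0.285 + (-1.930)/1.0811 = -2.0703 → -2.07.
α₁ = Φ(-2.07) = 0.0192; rank = round(250 × 0.0192) = 5; θ*₍5₎ = 1.214.
Upper: z₀ + z₂ = 1.360; 1 − a(z₀+z₂) = 0.9429; argument = 1.1574 → 1.16; α₂ = 0.8770; rank = 219; θ*₍219₎ = 2.173.

(1.214, 2.173)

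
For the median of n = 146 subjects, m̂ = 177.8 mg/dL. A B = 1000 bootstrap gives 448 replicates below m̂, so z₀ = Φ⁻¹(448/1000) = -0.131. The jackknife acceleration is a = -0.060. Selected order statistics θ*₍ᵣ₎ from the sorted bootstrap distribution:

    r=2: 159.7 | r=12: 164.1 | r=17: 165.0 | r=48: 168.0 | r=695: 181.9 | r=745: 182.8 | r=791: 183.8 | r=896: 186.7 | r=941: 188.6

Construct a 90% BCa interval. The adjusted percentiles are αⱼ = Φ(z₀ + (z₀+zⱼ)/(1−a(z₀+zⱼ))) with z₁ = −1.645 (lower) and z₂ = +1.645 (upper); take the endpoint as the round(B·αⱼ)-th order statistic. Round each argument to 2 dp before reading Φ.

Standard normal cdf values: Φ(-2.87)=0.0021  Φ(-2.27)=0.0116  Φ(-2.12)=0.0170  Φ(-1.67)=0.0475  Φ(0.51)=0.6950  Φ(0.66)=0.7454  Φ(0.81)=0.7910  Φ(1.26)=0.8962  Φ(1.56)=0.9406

Lower: z₀ + z₁ = -0.131 + (-1.645) = -1.776; 1 − a(z₀+z₁) = 1 − (-0.060)(-1.776) = 0.8934; argument = -0.131 + (-1.776)/0.8934 = -2.1188 → -2.12.
α₁ = Φ(-2.12) = 0.0170; rank = round(1000 × 0.0170) = 17; θ*₍17₎ = 165.0.
Upper: z₀ + z₂ = 1.514; 1 − a(z₀+z₂) = 1.0908; argument = 1.2569 → 1.26; α₂ = 0.8962; rank = 896; θ*₍896₎ = 186.7.

(165.0, 186.7)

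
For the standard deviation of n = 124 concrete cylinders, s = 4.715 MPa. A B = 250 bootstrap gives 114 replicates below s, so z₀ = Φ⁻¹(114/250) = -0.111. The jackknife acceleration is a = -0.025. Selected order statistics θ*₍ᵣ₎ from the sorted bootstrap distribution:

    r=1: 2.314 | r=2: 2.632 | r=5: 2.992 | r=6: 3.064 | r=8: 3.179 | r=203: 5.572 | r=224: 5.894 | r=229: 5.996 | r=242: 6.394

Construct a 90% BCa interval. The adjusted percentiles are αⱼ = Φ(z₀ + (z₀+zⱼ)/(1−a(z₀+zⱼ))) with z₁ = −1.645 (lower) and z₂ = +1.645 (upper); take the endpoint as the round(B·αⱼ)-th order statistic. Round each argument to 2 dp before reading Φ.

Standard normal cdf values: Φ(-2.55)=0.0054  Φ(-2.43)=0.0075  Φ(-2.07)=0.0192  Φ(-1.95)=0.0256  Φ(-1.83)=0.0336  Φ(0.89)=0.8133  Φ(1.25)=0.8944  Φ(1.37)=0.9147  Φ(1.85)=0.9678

(3.064, 5.996)

Lower: z₀ + z₁ = -0.111 + (-1.645) = -1.756; 1 − a(z₀+z₁) = 1 − (-0.025)(-1.756) = 0.9561; argument = -0.111 + (-1.756)/0.9561 = -1.9476 → -1.95.
α₁ = Φ(-1.95) = 0.0256; rank = round(250 × 0.0256) = 6; θ*₍6₎ = 3.064.
Upper: z₀ + z₂ = 1.534; 1 − a(z₀+z₂) = 1.0384; argument = 1.3663 → 1.37; α₂ = 0.9147; rank = 229; θ*₍229₎ = 5.996.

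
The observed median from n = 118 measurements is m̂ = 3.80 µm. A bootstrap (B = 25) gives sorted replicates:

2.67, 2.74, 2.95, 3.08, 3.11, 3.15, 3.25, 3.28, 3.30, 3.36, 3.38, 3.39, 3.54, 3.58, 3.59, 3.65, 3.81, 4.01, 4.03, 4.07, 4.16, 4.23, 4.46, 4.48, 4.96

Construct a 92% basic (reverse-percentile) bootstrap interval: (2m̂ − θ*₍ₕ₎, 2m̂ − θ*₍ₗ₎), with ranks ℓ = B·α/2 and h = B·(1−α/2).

Percentile endpoints at ranks 1 and 24: θ*₍1₎ = 2.67, θ*₍24₎ = 4.48.
Basic interval reflects these around m̂:
  lower = 2 × 3.80 − 4.48 = 3.12
  upper = 2 × 3.80 − 2.67 = 4.93

(3.12, 4.93)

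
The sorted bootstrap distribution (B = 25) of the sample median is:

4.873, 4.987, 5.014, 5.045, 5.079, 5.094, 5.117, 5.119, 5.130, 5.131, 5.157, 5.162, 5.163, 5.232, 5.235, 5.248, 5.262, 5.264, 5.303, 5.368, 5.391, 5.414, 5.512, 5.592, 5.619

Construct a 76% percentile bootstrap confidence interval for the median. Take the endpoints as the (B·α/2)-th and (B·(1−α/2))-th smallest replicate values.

α = 0.24; lower rank = 25 × 0.120 = 3; upper rank = 25 × 0.880 = 22.
The 3rd smallest replicate is 5.014; the 22nd is 5.414.

(5.014, 5.414)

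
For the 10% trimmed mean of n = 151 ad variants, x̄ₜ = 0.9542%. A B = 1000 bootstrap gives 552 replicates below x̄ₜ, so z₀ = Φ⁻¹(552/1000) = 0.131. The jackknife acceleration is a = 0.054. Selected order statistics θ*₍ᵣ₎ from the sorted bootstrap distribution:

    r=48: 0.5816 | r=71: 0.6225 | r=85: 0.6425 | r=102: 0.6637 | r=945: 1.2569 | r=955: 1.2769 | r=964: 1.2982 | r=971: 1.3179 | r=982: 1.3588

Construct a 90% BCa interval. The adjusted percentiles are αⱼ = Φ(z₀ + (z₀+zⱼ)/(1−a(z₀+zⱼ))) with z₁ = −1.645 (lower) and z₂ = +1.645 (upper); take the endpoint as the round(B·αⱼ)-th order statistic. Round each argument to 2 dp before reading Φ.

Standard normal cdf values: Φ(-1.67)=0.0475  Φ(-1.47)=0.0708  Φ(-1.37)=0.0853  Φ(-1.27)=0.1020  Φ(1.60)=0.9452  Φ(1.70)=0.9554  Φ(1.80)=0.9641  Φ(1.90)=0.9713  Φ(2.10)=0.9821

Lower: z₀ + z₁ = 0.131 + (-1.645) = -1.514; 1 − a(z₀+z₁) = 1 − (0.054)(-1.514) = 1.0818; argument = 0.131 + (-1.514)/1.0818 = -1.2686 → -1.27.
α₁ = Φ(-1.27) = 0.1020; rank = round(1000 × 0.1020) = 102; θ*₍102₎ = 0.6637.
Upper: z₀ + z₂ = 1.776; 1 − a(z₀+z₂) = 0.9041; argument = 2.0954 → 2.10; α₂ = 0.9821; rank = 982; θ*₍982₎ = 1.3588.

(0.6637, 1.3588)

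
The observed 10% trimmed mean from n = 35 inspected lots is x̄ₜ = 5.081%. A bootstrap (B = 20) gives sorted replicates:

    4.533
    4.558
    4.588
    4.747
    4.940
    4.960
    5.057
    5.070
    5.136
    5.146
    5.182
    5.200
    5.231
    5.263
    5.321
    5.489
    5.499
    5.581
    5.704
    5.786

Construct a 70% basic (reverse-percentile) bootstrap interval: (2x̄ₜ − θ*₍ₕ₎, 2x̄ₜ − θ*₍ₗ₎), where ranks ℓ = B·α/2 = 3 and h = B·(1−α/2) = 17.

(4.663, 5.574)

Percentile endpoints at ranks 3 and 17: θ*₍3₎ = 4.588, θ*₍17₎ = 5.499.
Basic interval reflects these around x̄ₜ:
  lower = 2 × 5.081 − 5.499 = 4.663
  upper = 2 × 5.081 − 4.588 = 5.574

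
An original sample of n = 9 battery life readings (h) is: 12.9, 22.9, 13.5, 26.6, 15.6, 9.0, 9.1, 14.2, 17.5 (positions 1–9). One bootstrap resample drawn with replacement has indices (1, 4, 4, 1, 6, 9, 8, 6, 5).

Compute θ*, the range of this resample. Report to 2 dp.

Resample values: 12.9, 26.6, 26.6, 12.9, 9.0, 17.5, 14.2, 9.0, 15.6.
Range = 26.6 − 9.0 = 17.60

θ* = 17.60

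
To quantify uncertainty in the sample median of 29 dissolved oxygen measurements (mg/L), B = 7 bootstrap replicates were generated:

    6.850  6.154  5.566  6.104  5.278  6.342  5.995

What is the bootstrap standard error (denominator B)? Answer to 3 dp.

SE* = 0.474

Bootstrap SE is the standard deviation of the 7 replicate medians.
Mean of replicates: (6.850 + 6.154 + 5.566 + 6.104 + 5.278 + 6.342 + 5.995) / 7 = 42.2890 / 7 = 6.0413
Sum of squared deviations: (+0.8087)² + (+0.1127)² + (−0.4753)² + (+0.0627)² + (−0.7633)² + (+0.3007)² + (−0.0463)² = 1.5717
Variance = 1.5717 / 7 = 0.2245
SE* = √0.2245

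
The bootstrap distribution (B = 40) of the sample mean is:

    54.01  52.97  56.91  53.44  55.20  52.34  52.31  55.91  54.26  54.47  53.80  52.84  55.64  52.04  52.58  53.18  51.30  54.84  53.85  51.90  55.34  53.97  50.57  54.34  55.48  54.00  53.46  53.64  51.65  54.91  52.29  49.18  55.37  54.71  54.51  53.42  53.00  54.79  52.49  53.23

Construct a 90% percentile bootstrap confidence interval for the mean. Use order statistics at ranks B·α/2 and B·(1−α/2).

(50.57, 55.64)

Sorted replicates: 49.18, 50.57, 51.30, 51.65, 51.90, 52.04, 52.29, 52.31, 52.34, 52.49, 52.58, 52.84, 52.97, 53.00, 53.18, 53.23, 53.42, 53.44, 53.46, 53.64, 53.80, 53.85, 53.97, 54.00, 54.01, 54.26, 54.34, 54.47, 54.51, 54.71, 54.79, 54.84, 54.91, 55.20, 55.34, 55.37, 55.48, 55.64, 55.91, 56.91
α = 0.10; lower rank = 40 × 0.050 = 2; upper rank = 40 × 0.950 = 38.
The 2nd smallest replicate is 50.57; the 38th is 55.64.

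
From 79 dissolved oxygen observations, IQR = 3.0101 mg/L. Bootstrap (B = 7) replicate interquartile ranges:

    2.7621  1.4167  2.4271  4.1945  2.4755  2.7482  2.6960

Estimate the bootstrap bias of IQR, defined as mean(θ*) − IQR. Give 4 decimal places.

bias = −0.3358

mean(θ*) = (2.7621 + 1.4167 + 2.4271 + 4.1945 + 2.4755 + 2.7482 + 2.6960) / 7 = 2.67430
bias = 2.67430 − 3.0101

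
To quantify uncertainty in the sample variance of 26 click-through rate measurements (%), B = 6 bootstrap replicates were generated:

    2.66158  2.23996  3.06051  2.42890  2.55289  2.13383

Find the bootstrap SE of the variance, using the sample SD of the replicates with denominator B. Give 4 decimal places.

SE* = 0.3024

Bootstrap SE is the standard deviation of the 6 replicate variances.
Mean of replicates: (2.66158 + 2.23996 + 3.06051 + 2.42890 + 2.55289 + 2.13383) / 6 = 15.077670 / 6 = 2.512945
Sum of squared deviations: (+0.148635)² + (−0.272985)² + (+0.547565)² + (−0.084045)² + (+0.039945)² + (−0.379115)² = 0.548828
Variance = 0.548828 / 6 = 0.091471
SE* = √0.091471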